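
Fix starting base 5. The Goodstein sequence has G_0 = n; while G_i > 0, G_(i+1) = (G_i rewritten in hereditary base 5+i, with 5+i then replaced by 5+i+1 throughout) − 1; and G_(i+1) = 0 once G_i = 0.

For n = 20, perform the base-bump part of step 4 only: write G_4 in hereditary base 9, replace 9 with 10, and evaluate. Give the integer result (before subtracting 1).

32

(0) 20|_5 = 4·5 ↦ 4·6|_6 = 24 ⇒ 23
(1) 23|_6 = 3·6 + 5 ↦ 3·7 + 5|_7 = 26 ⇒ 25
(2) 25|_7 = 3·7 + 4 ↦ 3·8 + 4|_8 = 28 ⇒ 27
(3) 27|_8 = 3·8 + 3 ↦ 3·9 + 3|_9 = 30 ⇒ 29
(4) 29|_9 = 3·9 + 2 ↦ 3·10 + 2|_10 = 32 ⇒ 31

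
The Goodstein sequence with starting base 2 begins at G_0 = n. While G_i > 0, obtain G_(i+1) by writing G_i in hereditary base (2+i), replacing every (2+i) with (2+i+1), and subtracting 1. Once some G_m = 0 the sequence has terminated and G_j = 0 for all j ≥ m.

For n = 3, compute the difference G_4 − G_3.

step 0: 3 = 2 + 1; sub 3 for 2: 3 + 1; = 4; G_1 = 4−1 = 3
step 1: 3 = 3; sub 4 for 3: 4; = 4; G_2 = 4−1 = 3
step 2: 3 = 3; sub 5 for 4: 3; = 3; G_3 = 3−1 = 2
step 3: 2 = 2; sub 6 for 5: 2; = 2; G_4 = 2−1 = 1

-1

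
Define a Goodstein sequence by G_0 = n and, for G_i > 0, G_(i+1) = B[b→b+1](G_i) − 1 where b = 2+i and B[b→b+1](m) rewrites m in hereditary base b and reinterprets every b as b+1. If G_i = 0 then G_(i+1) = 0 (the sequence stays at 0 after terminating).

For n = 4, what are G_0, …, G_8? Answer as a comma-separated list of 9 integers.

[0] 4 ≡ 2^2 (base 2). Lift 3: 27. −1: 26.
[1] 26 ≡ 2·3^2 + 2·3 + 2 (base 3). Lift 4: 42. −1: 41.
[2] 41 ≡ 2·4^2 + 2·4 + 1 (base 4). Lift 5: 61. −1: 60.
[3] 60 ≡ 2·5^2 + 2·5 (base 5). Lift 6: 84. −1: 83.
[4] 83 ≡ 2·6^2 + 6 + 5 (base 6). Lift 7: 110. −1: 109.
[5] 109 ≡ 2·7^2 + 7 + 4 (base 7). Lift 8: 140. −1: 139.
[6] 139 ≡ 2·8^2 + 8 + 3 (base 8). Lift 9: 174. −1: 173.
[7] 173 ≡ 2·9^2 + 9 + 2 (base 9). Lift 10: 212. −1: 211.

4, 26, 41, 60, 83, 109, 139, 173, 211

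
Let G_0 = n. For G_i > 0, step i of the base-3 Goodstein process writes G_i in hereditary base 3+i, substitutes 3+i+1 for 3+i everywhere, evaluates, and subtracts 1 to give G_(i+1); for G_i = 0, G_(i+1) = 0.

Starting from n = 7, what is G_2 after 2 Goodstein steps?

7 —HB3→ 2·3 + 1 —bump→ 2·4 + 1 = 9 —(−1)→ 8
8 —HB4→ 2·4 —bump→ 2·5 = 10 —(−1)→ 9

9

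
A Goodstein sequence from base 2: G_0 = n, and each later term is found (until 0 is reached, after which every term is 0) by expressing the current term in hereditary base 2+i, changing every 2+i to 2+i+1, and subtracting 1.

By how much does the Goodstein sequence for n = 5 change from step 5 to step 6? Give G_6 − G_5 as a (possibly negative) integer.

[0] 5 ≡ 2^2 + 1 (base 2). Lift 3: 28. −1: 27.
[1] 27 ≡ 3^3 (base 3). Lift 4: 256. −1: 255.
[2] 255 ≡ 3·4^3 + 3·4^2 + 3·4 + 3 (base 4). Lift 5: 468. −1: 467.
[3] 467 ≡ 3·5^3 + 3·5^2 + 3·5 + 2 (base 5). Lift 6: 776. −1: 775.
[4] 775 ≡ 3·6^3 + 3·6^2 + 3·6 + 1 (base 6). Lift 7: 1198. −1: 1197.
[5] 1197 ≡ 3·7^3 + 3·7^2 + 3·7 (base 7). Lift 8: 1752. −1: 1751.

554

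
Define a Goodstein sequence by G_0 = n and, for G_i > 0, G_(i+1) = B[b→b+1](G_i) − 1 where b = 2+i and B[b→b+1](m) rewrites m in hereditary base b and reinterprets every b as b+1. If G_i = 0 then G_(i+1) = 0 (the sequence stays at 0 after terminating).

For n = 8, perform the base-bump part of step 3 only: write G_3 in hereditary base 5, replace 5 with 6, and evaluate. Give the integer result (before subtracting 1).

[0] 8 ≡ 2^(2 + 1) (base 2). Lift 3: 81. −1: 80.
[1] 80 ≡ 2·3^3 + 2·3^2 + 2·3 + 2 (base 3). Lift 4: 554. −1: 553.
[2] 553 ≡ 2·4^4 + 2·4^2 + 2·4 + 1 (base 4). Lift 5: 6311. −1: 6310.
[3] 6310 ≡ 2·5^5 + 2·5^2 + 2·5 (base 5). Lift 6: 93396. −1: 93395.

93396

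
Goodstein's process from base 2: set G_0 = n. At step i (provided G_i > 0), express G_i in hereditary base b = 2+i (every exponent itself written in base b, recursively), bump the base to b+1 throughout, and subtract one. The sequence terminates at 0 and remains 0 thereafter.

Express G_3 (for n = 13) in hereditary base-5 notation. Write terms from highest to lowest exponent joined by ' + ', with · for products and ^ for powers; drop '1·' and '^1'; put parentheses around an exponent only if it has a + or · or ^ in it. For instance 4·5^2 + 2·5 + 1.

13 —HB2→ 2^(2 + 1) + 2^2 + 1 —bump→ 3^(3 + 1) + 3^3 + 1 = 109 —(−1)→ 108
108 —HB3→ 3^(3 + 1) + 3^3 —bump→ 4^(4 + 1) + 4^4 = 1280 —(−1)→ 1279
1279 —HB4→ 4^(4 + 1) + 3·4^3 + 3·4^2 + 3·4 + 3 —bump→ 5^(5 + 1) + 3·5^3 + 3·5^2 + 3·5 + 3 = 16093 —(−1)→ 16092
16092 —HB5→ 5^(5 + 1) + 3·5^3 + 3·5^2 + 3·5 + 2 —bump→ 6^(6 + 1) + 3·6^3 + 3·6^2 + 3·6 + 2 = 280712 —(−1)→ 280711

5^(5 + 1) + 3·5^3 + 3·5^2 + 3·5 + 2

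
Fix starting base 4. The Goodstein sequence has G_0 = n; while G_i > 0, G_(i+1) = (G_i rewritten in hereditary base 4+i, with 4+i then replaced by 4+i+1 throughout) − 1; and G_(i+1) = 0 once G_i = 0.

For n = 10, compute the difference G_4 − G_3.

[0] 10 ≡ 2·4 + 2 (base 4). Lift 5: 12. −1: 11.
[1] 11 ≡ 2·5 + 1 (base 5). Lift 6: 13. −1: 12.
[2] 12 ≡ 2·6 (base 6). Lift 7: 14. −1: 13.
[3] 13 ≡ 7 + 6 (base 7). Lift 8: 14. −1: 13.

0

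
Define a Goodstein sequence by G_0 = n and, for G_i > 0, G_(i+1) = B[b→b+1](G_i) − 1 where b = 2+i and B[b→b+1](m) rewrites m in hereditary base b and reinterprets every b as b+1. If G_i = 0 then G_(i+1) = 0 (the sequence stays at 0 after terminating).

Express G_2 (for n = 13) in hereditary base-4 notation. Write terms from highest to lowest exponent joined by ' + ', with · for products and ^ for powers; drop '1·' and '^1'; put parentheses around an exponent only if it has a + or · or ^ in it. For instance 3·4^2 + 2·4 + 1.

base 2: 13 = 2^(2 + 1) + 2^2 + 1; at 3: 3^(3 + 1) + 3^3 + 1 = 109; next = 108
base 3: 108 = 3^(3 + 1) + 3^3; at 4: 4^(4 + 1) + 4^4 = 1280; next = 1279
base 4: 1279 = 4^(4 + 1) + 3·4^3 + 3·4^2 + 3·4 + 3; at 5: 5^(5 + 1) + 3·5^3 + 3·5^2 + 3·5 + 3 = 16093; next = 16092

4^(4 + 1) + 3·4^3 + 3·4^2 + 3·4 + 3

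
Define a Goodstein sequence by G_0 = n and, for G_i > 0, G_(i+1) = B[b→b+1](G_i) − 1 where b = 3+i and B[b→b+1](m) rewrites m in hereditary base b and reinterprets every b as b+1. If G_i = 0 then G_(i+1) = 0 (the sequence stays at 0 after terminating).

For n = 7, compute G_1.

8

step 0: 7 = 2·3 + 1; sub 4 for 3: 2·4 + 1; = 9; G_1 = 9−1 = 8
step 1: 8 = 2·4; sub 5 for 4: 2·5; = 10; G_2 = 10−1 = 9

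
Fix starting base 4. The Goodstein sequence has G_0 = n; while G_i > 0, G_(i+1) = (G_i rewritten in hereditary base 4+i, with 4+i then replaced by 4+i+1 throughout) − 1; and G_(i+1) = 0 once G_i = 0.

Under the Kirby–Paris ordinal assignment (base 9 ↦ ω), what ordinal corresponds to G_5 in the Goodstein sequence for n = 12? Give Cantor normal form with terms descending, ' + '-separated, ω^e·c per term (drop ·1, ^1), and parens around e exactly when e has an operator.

ω·2

12 —HB4→ 3·4 —bump→ 3·5 = 15 —(−1)→ 14
14 —HB5→ 2·5 + 4 —bump→ 2·6 + 4 = 16 —(−1)→ 15
15 —HB6→ 2·6 + 3 —bump→ 2·7 + 3 = 17 —(−1)→ 16
16 —HB7→ 2·7 + 2 —bump→ 2·8 + 2 = 18 —(−1)→ 17
17 —HB8→ 2·8 + 1 —bump→ 2·9 + 1 = 19 —(−1)→ 18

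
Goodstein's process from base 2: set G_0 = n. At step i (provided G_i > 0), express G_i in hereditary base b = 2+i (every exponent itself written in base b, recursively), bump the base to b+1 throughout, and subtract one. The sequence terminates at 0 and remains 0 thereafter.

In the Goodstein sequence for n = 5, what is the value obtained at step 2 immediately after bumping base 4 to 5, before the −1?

468

(0) 5|_2 = 2^2 + 1 ↦ 3^3 + 1|_3 = 28 ⇒ 27
(1) 27|_3 = 3^3 ↦ 4^4|_4 = 256 ⇒ 255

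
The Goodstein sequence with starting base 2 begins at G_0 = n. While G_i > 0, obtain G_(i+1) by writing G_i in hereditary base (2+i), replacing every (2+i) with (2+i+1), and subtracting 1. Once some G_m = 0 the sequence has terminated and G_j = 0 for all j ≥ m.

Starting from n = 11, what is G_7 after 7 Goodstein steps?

step 0: 11 = 2^(2 + 1) + 2 + 1; sub 3 for 2: 3^(3 + 1) + 3 + 1; = 85; G_1 = 85−1 = 84
step 1: 84 = 3^(3 + 1) + 3; sub 4 for 3: 4^(4 + 1) + 4; = 1028; G_2 = 1028−1 = 1027
step 2: 1027 = 4^(4 + 1) + 3; sub 5 for 4: 5^(5 + 1) + 3; = 15628; G_3 = 15628−1 = 15627
step 3: 15627 = 5^(5 + 1) + 2; sub 6 for 5: 6^(6 + 1) + 2; = 279938; G_4 = 279938−1 = 279937
step 4: 279937 = 6^(6 + 1) + 1; sub 7 for 6: 7^(7 + 1) + 1; = 5764802; G_5 = 5764802−1 = 5764801
step 5: 5764801 = 7^(7 + 1); sub 8 for 7: 8^(8 + 1); = 134217728; G_6 = 134217728−1 = 134217727
step 6: 134217727 = 7·8^8 + 7·8^7 + 7·8^6 + 7·8^5 + 7·8^4 + 7·8^3 + 7·8^2 + 7·8 + 7; sub 9 for 8: 7·9^9 + 7·9^7 + 7·9^6 + 7·9^5 + 7·9^4 + 7·9^3 + 7·9^2 + 7·9 + 7; = 2749609303; G_7 = 2749609303−1 = 2749609302
step 7: 2749609302 = 7·9^9 + 7·9^7 + 7·9^6 + 7·9^5 + 7·9^4 + 7·9^3 + 7·9^2 + 7·9 + 6; sub 10 for 9: 7·10^10 + 7·10^7 + 7·10^6 + 7·10^5 + 7·10^4 + 7·10^3 + 7·10^2 + 7·10 + 6; = 70077777776; G_8 = 70077777776−1 = 70077777775

2749609302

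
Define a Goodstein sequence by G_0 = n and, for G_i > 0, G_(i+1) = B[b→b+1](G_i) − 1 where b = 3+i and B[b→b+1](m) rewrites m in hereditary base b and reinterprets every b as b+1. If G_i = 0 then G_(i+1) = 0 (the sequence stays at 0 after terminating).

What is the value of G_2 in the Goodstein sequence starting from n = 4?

4

(0) 4|_3 = 3 + 1 ↦ 4 + 1|_4 = 5 ⇒ 4
(1) 4|_4 = 4 ↦ 5|_5 = 5 ⇒ 4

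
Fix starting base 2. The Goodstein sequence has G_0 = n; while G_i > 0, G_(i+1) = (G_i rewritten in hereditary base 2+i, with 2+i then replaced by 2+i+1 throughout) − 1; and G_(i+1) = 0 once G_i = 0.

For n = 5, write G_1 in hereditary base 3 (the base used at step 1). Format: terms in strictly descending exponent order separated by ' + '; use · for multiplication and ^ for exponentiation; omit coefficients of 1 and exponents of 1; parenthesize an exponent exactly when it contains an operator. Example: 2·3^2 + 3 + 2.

base 2: 5 = 2^2 + 1; at 3: 3^3 + 1 = 28; next = 27
base 3: 27 = 3^3; at 4: 4^4 = 256; next = 255

3^3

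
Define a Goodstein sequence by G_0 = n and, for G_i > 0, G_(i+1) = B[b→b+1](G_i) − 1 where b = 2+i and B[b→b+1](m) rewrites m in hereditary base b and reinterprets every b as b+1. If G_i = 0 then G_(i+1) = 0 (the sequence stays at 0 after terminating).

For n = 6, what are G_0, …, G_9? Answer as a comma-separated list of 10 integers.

6, 29, 257, 3125, 46655, 98039, 187243, 332147, 555551, 885775

(0) 6|_2 = 2^2 + 2 ↦ 3^3 + 3|_3 = 30 ⇒ 29
(1) 29|_3 = 3^3 + 2 ↦ 4^4 + 2|_4 = 258 ⇒ 257
(2) 257|_4 = 4^4 + 1 ↦ 5^5 + 1|_5 = 3126 ⇒ 3125
(3) 3125|_5 = 5^5 ↦ 6^6|_6 = 46656 ⇒ 46655
(4) 46655|_6 = 5·6^5 + 5·6^4 + 5·6^3 + 5·6^2 + 5·6 + 5 ↦ 5·7^5 + 5·7^4 + 5·7^3 + 5·7^2 + 5·7 + 5|_7 = 98040 ⇒ 98039
(5) 98039|_7 = 5·7^5 + 5·7^4 + 5·7^3 + 5·7^2 + 5·7 + 4 ↦ 5·8^5 + 5·8^4 + 5·8^3 + 5·8^2 + 5·8 + 4|_8 = 187244 ⇒ 187243
(6) 187243|_8 = 5·8^5 + 5·8^4 + 5·8^3 + 5·8^2 + 5·8 + 3 ↦ 5·9^5 + 5·9^4 + 5·9^3 + 5·9^2 + 5·9 + 3|_9 = 332148 ⇒ 332147
(7) 332147|_9 = 5·9^5 + 5·9^4 + 5·9^3 + 5·9^2 + 5·9 + 2 ↦ 5·10^5 + 5·10^4 + 5·10^3 + 5·10^2 + 5·10 + 2|_10 = 555552 ⇒ 555551
(8) 555551|_10 = 5·10^5 + 5·10^4 + 5·10^3 + 5·10^2 + 5·10 + 1 ↦ 5·11^5 + 5·11^4 + 5·11^3 + 5·11^2 + 5·11 + 1|_11 = 885776 ⇒ 885775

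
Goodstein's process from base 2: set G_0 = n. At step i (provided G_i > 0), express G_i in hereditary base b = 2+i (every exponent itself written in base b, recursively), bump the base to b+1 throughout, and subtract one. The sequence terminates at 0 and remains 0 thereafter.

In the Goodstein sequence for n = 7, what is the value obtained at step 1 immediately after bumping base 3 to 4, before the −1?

[0] 7 ≡ 2^2 + 2 + 1 (base 2). Lift 3: 31. −1: 30.
[1] 30 ≡ 3^3 + 3 (base 3). Lift 4: 260. −1: 259.

260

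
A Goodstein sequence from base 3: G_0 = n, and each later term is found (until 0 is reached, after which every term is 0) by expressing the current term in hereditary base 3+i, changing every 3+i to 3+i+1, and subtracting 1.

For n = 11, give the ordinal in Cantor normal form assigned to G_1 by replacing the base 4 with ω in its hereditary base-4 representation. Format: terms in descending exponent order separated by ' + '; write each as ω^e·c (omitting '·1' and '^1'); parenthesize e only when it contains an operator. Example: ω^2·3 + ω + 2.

ω^2 + 1

i=0: 11 = 3^2 + 2 (b=3); 3→4: 4^2 + 2 = 18; 18−1 = 17
i=1: 17 = 4^2 + 1 (b=4); 4→5: 5^2 + 1 = 26; 26−1 = 25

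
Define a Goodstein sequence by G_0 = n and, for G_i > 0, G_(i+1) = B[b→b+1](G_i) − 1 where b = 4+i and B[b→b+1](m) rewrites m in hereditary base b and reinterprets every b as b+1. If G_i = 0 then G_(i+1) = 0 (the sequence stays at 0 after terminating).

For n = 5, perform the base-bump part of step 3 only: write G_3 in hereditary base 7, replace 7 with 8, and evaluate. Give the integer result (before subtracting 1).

4

i=0: 5 = 4 + 1 (b=4); 4→5: 5 + 1 = 6; 6−1 = 5
i=1: 5 = 5 (b=5); 5→6: 6 = 6; 6−1 = 5
i=2: 5 = 5 (b=6); 6→7: 5 = 5; 5−1 = 4
i=3: 4 = 4 (b=7); 7→8: 4 = 4; 4−1 = 3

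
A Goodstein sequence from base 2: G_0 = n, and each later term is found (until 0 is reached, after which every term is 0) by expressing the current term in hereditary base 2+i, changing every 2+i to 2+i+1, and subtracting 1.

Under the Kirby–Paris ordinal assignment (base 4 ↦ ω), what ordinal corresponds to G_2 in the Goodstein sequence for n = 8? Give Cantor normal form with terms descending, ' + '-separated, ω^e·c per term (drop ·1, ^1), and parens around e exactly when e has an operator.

ω^ω·2 + ω^2·2 + ω·2 + 1

G_0=8  [base 2] 2^(2 + 1)  →[2↦3]→  3^(3 + 1) = 81  −1 ⇒ G_1=80
G_1=80  [base 3] 2·3^3 + 2·3^2 + 2·3 + 2  →[3↦4]→  2·4^4 + 2·4^2 + 2·4 + 2 = 554  −1 ⇒ G_2=553
G_2=553  [base 4] 2·4^4 + 2·4^2 + 2·4 + 1  →[4↦5]→  2·5^5 + 2·5^2 + 2·5 + 1 = 6311  −1 ⇒ G_3=6310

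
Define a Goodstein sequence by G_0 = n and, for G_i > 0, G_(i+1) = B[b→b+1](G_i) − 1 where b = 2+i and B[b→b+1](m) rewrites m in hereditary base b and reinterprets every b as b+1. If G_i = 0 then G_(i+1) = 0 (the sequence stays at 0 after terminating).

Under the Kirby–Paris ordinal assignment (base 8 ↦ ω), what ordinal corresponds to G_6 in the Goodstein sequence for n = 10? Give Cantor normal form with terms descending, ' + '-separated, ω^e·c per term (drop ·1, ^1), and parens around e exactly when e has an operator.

(0) 10|_2 = 2^(2 + 1) + 2 ↦ 3^(3 + 1) + 3|_3 = 84 ⇒ 83
(1) 83|_3 = 3^(3 + 1) + 2 ↦ 4^(4 + 1) + 2|_4 = 1026 ⇒ 1025
(2) 1025|_4 = 4^(4 + 1) + 1 ↦ 5^(5 + 1) + 1|_5 = 15626 ⇒ 15625
(3) 15625|_5 = 5^(5 + 1) ↦ 6^(6 + 1)|_6 = 279936 ⇒ 279935
(4) 279935|_6 = 5·6^6 + 5·6^5 + 5·6^4 + 5·6^3 + 5·6^2 + 5·6 + 5 ↦ 5·7^7 + 5·7^5 + 5·7^4 + 5·7^3 + 5·7^2 + 5·7 + 5|_7 = 4215755 ⇒ 4215754
(5) 4215754|_7 = 5·7^7 + 5·7^5 + 5·7^4 + 5·7^3 + 5·7^2 + 5·7 + 4 ↦ 5·8^8 + 5·8^5 + 5·8^4 + 5·8^3 + 5·8^2 + 5·8 + 4|_8 = 84073324 ⇒ 84073323

ω^ω·5 + ω^5·5 + ω^4·5 + ω^3·5 + ω^2·5 + ω·5 + 3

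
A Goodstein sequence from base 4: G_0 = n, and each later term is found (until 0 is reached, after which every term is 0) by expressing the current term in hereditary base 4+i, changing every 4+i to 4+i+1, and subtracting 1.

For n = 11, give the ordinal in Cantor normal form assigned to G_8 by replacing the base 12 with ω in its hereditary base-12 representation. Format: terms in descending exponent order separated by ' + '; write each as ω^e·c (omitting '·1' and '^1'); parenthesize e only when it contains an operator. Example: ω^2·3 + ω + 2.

ω + 3

i=0: 11 = 2·4 + 3 (b=4); 4→5: 2·5 + 3 = 13; 13−1 = 12
i=1: 12 = 2·5 + 2 (b=5); 5→6: 2·6 + 2 = 14; 14−1 = 13
i=2: 13 = 2·6 + 1 (b=6); 6→7: 2·7 + 1 = 15; 15−1 = 14
i=3: 14 = 2·7 (b=7); 7→8: 2·8 = 16; 16−1 = 15
i=4: 15 = 8 + 7 (b=8); 8→9: 9 + 7 = 16; 16−1 = 15
i=5: 15 = 9 + 6 (b=9); 9→10: 10 + 6 = 16; 16−1 = 15
i=6: 15 = 10 + 5 (b=10); 10→11: 11 + 5 = 16; 16−1 = 15
i=7: 15 = 11 + 4 (b=11); 11→12: 12 + 4 = 16; 16−1 = 15
i=8: 15 = 12 + 3 (b=12); 12→13: 13 + 3 = 16; 16−1 = 15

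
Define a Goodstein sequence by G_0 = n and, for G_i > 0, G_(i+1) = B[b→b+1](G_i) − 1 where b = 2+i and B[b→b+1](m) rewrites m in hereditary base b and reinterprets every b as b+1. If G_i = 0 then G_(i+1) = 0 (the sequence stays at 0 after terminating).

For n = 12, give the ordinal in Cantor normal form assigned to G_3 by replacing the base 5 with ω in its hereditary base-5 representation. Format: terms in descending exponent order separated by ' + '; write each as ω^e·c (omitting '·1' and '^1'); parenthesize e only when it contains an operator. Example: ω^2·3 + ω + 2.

base 2: 12 = 2^(2 + 1) + 2^2; at 3: 3^(3 + 1) + 3^3 = 108; next = 107
base 3: 107 = 3^(3 + 1) + 2·3^2 + 2·3 + 2; at 4: 4^(4 + 1) + 2·4^2 + 2·4 + 2 = 1066; next = 1065
base 4: 1065 = 4^(4 + 1) + 2·4^2 + 2·4 + 1; at 5: 5^(5 + 1) + 2·5^2 + 2·5 + 1 = 15686; next = 15685
base 5: 15685 = 5^(5 + 1) + 2·5^2 + 2·5; at 6: 6^(6 + 1) + 2·6^2 + 2·6 = 280020; next = 280019

ω^(ω + 1) + ω^2·2 + ω·2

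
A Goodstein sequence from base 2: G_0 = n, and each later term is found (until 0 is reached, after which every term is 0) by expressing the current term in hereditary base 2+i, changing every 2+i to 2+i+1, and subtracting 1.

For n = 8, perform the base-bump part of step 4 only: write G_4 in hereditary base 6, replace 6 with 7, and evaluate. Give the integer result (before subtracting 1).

(0) 8|_2 = 2^(2 + 1) ↦ 3^(3 + 1)|_3 = 81 ⇒ 80
(1) 80|_3 = 2·3^3 + 2·3^2 + 2·3 + 2 ↦ 2·4^4 + 2·4^2 + 2·4 + 2|_4 = 554 ⇒ 553
(2) 553|_4 = 2·4^4 + 2·4^2 + 2·4 + 1 ↦ 2·5^5 + 2·5^2 + 2·5 + 1|_5 = 6311 ⇒ 6310
(3) 6310|_5 = 2·5^5 + 2·5^2 + 2·5 ↦ 2·6^6 + 2·6^2 + 2·6|_6 = 93396 ⇒ 93395

1647196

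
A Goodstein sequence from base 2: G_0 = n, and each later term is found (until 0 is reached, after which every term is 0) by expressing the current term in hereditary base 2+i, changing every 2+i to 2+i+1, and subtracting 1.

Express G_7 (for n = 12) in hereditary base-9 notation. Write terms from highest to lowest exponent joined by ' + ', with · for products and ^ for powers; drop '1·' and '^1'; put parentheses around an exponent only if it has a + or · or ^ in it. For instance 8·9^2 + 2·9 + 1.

12 —HB2→ 2^(2 + 1) + 2^2 —bump→ 3^(3 + 1) + 3^3 = 108 —(−1)→ 107
107 —HB3→ 3^(3 + 1) + 2·3^2 + 2·3 + 2 —bump→ 4^(4 + 1) + 2·4^2 + 2·4 + 2 = 1066 —(−1)→ 1065
1065 —HB4→ 4^(4 + 1) + 2·4^2 + 2·4 + 1 —bump→ 5^(5 + 1) + 2·5^2 + 2·5 + 1 = 15686 —(−1)→ 15685
15685 —HB5→ 5^(5 + 1) + 2·5^2 + 2·5 —bump→ 6^(6 + 1) + 2·6^2 + 2·6 = 280020 —(−1)→ 280019
280019 —HB6→ 6^(6 + 1) + 2·6^2 + 6 + 5 —bump→ 7^(7 + 1) + 2·7^2 + 7 + 5 = 5764911 —(−1)→ 5764910
5764910 —HB7→ 7^(7 + 1) + 2·7^2 + 7 + 4 —bump→ 8^(8 + 1) + 2·8^2 + 8 + 4 = 134217868 —(−1)→ 134217867
134217867 —HB8→ 8^(8 + 1) + 2·8^2 + 8 + 3 —bump→ 9^(9 + 1) + 2·9^2 + 9 + 3 = 3486784575 —(−1)→ 3486784574
3486784574 —HB9→ 9^(9 + 1) + 2·9^2 + 9 + 2 —bump→ 10^(10 + 1) + 2·10^2 + 10 + 2 = 100000000212 —(−1)→ 100000000211

9^(9 + 1) + 2·9^2 + 9 + 2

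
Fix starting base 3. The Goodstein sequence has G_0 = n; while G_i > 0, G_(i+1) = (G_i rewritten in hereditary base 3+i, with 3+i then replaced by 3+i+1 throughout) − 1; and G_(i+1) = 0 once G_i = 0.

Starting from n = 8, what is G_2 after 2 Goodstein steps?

i=0: 8 = 2·3 + 2 (b=3); 3→4: 2·4 + 2 = 10; 10−1 = 9
i=1: 9 = 2·4 + 1 (b=4); 4→5: 2·5 + 1 = 11; 11−1 = 10
i=2: 10 = 2·5 (b=5); 5→6: 2·6 = 12; 12−1 = 11

10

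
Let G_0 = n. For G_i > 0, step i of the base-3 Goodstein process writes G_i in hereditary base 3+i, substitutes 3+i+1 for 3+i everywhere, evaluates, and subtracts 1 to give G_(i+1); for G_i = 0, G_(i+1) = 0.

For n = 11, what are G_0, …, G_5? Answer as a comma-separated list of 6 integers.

(0) 11|_3 = 3^2 + 2 ↦ 4^2 + 2|_4 = 18 ⇒ 17
(1) 17|_4 = 4^2 + 1 ↦ 5^2 + 1|_5 = 26 ⇒ 25
(2) 25|_5 = 5^2 ↦ 6^2|_6 = 36 ⇒ 35
(3) 35|_6 = 5·6 + 5 ↦ 5·7 + 5|_7 = 40 ⇒ 39
(4) 39|_7 = 5·7 + 4 ↦ 5·8 + 4|_8 = 44 ⇒ 43

11, 17, 25, 35, 39, 43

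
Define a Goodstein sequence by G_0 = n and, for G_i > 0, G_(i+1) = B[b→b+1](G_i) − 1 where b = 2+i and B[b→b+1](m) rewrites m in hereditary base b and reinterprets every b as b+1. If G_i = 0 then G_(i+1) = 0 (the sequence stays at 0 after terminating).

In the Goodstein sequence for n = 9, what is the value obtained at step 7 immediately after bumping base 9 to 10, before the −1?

30000003326

step 0: 9 = 2^(2 + 1) + 1; sub 3 for 2: 3^(3 + 1) + 1; = 82; G_1 = 82−1 = 81
step 1: 81 = 3^(3 + 1); sub 4 for 3: 4^(4 + 1); = 1024; G_2 = 1024−1 = 1023
step 2: 1023 = 3·4^4 + 3·4^3 + 3·4^2 + 3·4 + 3; sub 5 for 4: 3·5^5 + 3·5^3 + 3·5^2 + 3·5 + 3; = 9843; G_3 = 9843−1 = 9842
step 3: 9842 = 3·5^5 + 3·5^3 + 3·5^2 + 3·5 + 2; sub 6 for 5: 3·6^6 + 3·6^3 + 3·6^2 + 3·6 + 2; = 140744; G_4 = 140744−1 = 140743
step 4: 140743 = 3·6^6 + 3·6^3 + 3·6^2 + 3·6 + 1; sub 7 for 6: 3·7^7 + 3·7^3 + 3·7^2 + 3·7 + 1; = 2471827; G_5 = 2471827−1 = 2471826
step 5: 2471826 = 3·7^7 + 3·7^3 + 3·7^2 + 3·7; sub 8 for 7: 3·8^8 + 3·8^3 + 3·8^2 + 3·8; = 50333400; G_6 = 50333400−1 = 50333399
step 6: 50333399 = 3·8^8 + 3·8^3 + 3·8^2 + 2·8 + 7; sub 9 for 8: 3·9^9 + 3·9^3 + 3·9^2 + 2·9 + 7; = 1162263922; G_7 = 1162263922−1 = 1162263921
step 7: 1162263921 = 3·9^9 + 3·9^3 + 3·9^2 + 2·9 + 6; sub 10 for 9: 3·10^10 + 3·10^3 + 3·10^2 + 2·10 + 6; = 30000003326; G_8 = 30000003326−1 = 30000003325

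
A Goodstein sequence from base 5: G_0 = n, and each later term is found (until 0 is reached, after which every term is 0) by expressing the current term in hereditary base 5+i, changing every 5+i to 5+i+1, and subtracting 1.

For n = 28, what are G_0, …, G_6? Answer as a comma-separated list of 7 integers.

28, 38, 50, 64, 80, 87, 94

base 5: 28 = 5^2 + 3; at 6: 6^2 + 3 = 39; next = 38
base 6: 38 = 6^2 + 2; at 7: 7^2 + 2 = 51; next = 50
base 7: 50 = 7^2 + 1; at 8: 8^2 + 1 = 65; next = 64
base 8: 64 = 8^2; at 9: 9^2 = 81; next = 80
base 9: 80 = 8·9 + 8; at 10: 8·10 + 8 = 88; next = 87
base 10: 87 = 8·10 + 7; at 11: 8·11 + 7 = 95; next = 94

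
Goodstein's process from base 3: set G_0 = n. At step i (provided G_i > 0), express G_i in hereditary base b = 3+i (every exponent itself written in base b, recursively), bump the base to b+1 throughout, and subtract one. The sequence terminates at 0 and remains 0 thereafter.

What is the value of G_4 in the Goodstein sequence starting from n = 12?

G_0 = 12. HB_3(12) = 3^2 + 3. Bump = 20. G_1 = 19.
G_1 = 19. HB_4(19) = 4^2 + 3. Bump = 28. G_2 = 27.
G_2 = 27. HB_5(27) = 5^2 + 2. Bump = 38. G_3 = 37.
G_3 = 37. HB_6(37) = 6^2 + 1. Bump = 50. G_4 = 49.
G_4 = 49. HB_7(49) = 7^2. Bump = 64. G_5 = 63.

49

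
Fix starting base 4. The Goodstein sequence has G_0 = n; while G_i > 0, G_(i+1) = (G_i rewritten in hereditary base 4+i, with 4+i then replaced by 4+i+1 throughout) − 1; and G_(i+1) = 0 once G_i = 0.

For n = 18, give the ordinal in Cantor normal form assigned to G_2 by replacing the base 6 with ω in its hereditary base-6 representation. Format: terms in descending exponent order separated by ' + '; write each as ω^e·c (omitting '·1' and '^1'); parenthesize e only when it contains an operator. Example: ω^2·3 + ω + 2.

G_0=18  [base 4] 4^2 + 2  →[4↦5]→  5^2 + 2 = 27  −1 ⇒ G_1=26
G_1=26  [base 5] 5^2 + 1  →[5↦6]→  6^2 + 1 = 37  −1 ⇒ G_2=36
G_2=36  [base 6] 6^2  →[6↦7]→  7^2 = 49  −1 ⇒ G_3=48

ω^2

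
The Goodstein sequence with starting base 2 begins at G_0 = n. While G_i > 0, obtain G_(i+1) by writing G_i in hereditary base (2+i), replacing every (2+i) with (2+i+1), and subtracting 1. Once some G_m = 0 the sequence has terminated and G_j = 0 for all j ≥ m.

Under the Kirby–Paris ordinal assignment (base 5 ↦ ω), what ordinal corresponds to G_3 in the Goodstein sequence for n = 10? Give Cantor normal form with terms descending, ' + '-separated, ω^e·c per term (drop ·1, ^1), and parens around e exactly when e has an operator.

[0] 10 ≡ 2^(2 + 1) + 2 (base 2). Lift 3: 84. −1: 83.
[1] 83 ≡ 3^(3 + 1) + 2 (base 3). Lift 4: 1026. −1: 1025.
[2] 1025 ≡ 4^(4 + 1) + 1 (base 4). Lift 5: 15626. −1: 15625.

ω^(ω + 1)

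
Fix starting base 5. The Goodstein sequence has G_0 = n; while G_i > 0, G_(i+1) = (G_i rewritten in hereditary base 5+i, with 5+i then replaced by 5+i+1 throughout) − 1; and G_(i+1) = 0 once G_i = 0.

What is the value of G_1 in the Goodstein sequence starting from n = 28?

38

(0) 28|_5 = 5^2 + 3 ↦ 6^2 + 3|_6 = 39 ⇒ 38
(1) 38|_6 = 6^2 + 2 ↦ 7^2 + 2|_7 = 51 ⇒ 50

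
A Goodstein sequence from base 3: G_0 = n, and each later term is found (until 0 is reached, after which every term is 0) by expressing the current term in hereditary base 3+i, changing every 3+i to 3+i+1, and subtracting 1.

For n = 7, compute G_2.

9

[0] 7 ≡ 2·3 + 1 (base 3). Lift 4: 9. −1: 8.
[1] 8 ≡ 2·4 (base 4). Lift 5: 10. −1: 9.
[2] 9 ≡ 5 + 4 (base 5). Lift 6: 10. −1: 9.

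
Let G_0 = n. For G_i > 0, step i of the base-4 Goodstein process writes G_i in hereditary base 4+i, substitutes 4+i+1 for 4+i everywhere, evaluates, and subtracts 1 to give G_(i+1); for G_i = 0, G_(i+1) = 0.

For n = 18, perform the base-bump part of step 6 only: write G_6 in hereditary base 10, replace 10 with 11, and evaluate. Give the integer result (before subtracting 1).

18 —HB4→ 4^2 + 2 —bump→ 5^2 + 2 = 27 —(−1)→ 26
26 —HB5→ 5^2 + 1 —bump→ 6^2 + 1 = 37 —(−1)→ 36
36 —HB6→ 6^2 —bump→ 7^2 = 49 —(−1)→ 48
48 —HB7→ 6·7 + 6 —bump→ 6·8 + 6 = 54 —(−1)→ 53
53 —HB8→ 6·8 + 5 —bump→ 6·9 + 5 = 59 —(−1)→ 58
58 —HB9→ 6·9 + 4 —bump→ 6·10 + 4 = 64 —(−1)→ 63
63 —HB10→ 6·10 + 3 —bump→ 6·11 + 3 = 69 —(−1)→ 68

69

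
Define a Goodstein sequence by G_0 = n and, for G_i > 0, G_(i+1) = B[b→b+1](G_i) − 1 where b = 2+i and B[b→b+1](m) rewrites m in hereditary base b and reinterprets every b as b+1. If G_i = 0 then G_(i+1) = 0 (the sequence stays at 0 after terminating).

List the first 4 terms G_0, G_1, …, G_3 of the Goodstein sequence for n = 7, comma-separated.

7, 30, 259, 3127

G_0 = 7. HB_2(7) = 2^2 + 2 + 1. Bump = 31. G_1 = 30.
G_1 = 30. HB_3(30) = 3^3 + 3. Bump = 260. G_2 = 259.
G_2 = 259. HB_4(259) = 4^4 + 3. Bump = 3128. G_3 = 3127.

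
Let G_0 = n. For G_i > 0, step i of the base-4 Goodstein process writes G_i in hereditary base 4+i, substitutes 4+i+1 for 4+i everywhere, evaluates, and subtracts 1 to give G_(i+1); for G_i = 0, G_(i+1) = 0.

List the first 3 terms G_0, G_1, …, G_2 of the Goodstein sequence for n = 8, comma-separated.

[0] 8 ≡ 2·4 (base 4). Lift 5: 10. −1: 9.
[1] 9 ≡ 5 + 4 (base 5). Lift 6: 10. −1: 9.

8, 9, 9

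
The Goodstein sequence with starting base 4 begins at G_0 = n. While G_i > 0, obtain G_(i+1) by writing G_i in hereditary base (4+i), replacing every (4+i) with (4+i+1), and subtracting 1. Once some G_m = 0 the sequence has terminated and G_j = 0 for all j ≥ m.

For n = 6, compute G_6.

3

i=0: 6 = 4 + 2 (b=4); 4→5: 5 + 2 = 7; 7−1 = 6
i=1: 6 = 5 + 1 (b=5); 5→6: 6 + 1 = 7; 7−1 = 6
i=2: 6 = 6 (b=6); 6→7: 7 = 7; 7−1 = 6
i=3: 6 = 6 (b=7); 7→8: 6 = 6; 6−1 = 5
i=4: 5 = 5 (b=8); 8→9: 5 = 5; 5−1 = 4
i=5: 4 = 4 (b=9); 9→10: 4 = 4; 4−1 = 3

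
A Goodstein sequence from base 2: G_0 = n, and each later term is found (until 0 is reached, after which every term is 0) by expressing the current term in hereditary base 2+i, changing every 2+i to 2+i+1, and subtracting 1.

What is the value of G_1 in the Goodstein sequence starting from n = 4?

base 2: 4 = 2^2; at 3: 3^3 = 27; next = 26
base 3: 26 = 2·3^2 + 2·3 + 2; at 4: 2·4^2 + 2·4 + 2 = 42; next = 41

26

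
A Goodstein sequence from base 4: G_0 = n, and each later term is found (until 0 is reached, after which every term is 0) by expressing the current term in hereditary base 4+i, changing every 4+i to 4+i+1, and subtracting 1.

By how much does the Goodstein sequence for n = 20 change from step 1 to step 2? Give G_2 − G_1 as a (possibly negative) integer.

10

20 —HB4→ 4^2 + 4 —bump→ 5^2 + 5 = 30 —(−1)→ 29
29 —HB5→ 5^2 + 4 —bump→ 6^2 + 4 = 40 —(−1)→ 39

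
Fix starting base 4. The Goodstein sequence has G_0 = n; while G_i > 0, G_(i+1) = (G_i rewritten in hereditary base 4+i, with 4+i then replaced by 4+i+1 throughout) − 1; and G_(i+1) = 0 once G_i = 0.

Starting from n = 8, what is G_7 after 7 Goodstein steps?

G_0 = 8. HB_4(8) = 2·4. Bump = 10. G_1 = 9.
G_1 = 9. HB_5(9) = 5 + 4. Bump = 10. G_2 = 9.
G_2 = 9. HB_6(9) = 6 + 3. Bump = 10. G_3 = 9.
G_3 = 9. HB_7(9) = 7 + 2. Bump = 10. G_4 = 9.
G_4 = 9. HB_8(9) = 8 + 1. Bump = 10. G_5 = 9.
G_5 = 9. HB_9(9) = 9. Bump = 10. G_6 = 9.
G_6 = 9. HB_10(9) = 9. Bump = 9. G_7 = 8.
G_7 = 8. HB_11(8) = 8. Bump = 8. G_8 = 7.

8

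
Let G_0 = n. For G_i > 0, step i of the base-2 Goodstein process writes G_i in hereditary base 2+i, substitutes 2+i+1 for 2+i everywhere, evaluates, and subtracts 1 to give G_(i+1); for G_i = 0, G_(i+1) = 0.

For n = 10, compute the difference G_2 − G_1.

10 —HB2→ 2^(2 + 1) + 2 —bump→ 3^(3 + 1) + 3 = 84 —(−1)→ 83
83 —HB3→ 3^(3 + 1) + 2 —bump→ 4^(4 + 1) + 2 = 1026 —(−1)→ 1025

942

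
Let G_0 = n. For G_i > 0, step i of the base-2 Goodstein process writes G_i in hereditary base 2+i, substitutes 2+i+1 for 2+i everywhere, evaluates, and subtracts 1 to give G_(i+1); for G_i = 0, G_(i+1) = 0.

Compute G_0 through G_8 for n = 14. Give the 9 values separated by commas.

step 0: 14 = 2^(2 + 1) + 2^2 + 2; sub 3 for 2: 3^(3 + 1) + 3^3 + 3; = 111; G_1 = 111−1 = 110
step 1: 110 = 3^(3 + 1) + 3^3 + 2; sub 4 for 3: 4^(4 + 1) + 4^4 + 2; = 1282; G_2 = 1282−1 = 1281
step 2: 1281 = 4^(4 + 1) + 4^4 + 1; sub 5 for 4: 5^(5 + 1) + 5^5 + 1; = 18751; G_3 = 18751−1 = 18750
step 3: 18750 = 5^(5 + 1) + 5^5; sub 6 for 5: 6^(6 + 1) + 6^6; = 326592; G_4 = 326592−1 = 326591
step 4: 326591 = 6^(6 + 1) + 5·6^5 + 5·6^4 + 5·6^3 + 5·6^2 + 5·6 + 5; sub 7 for 6: 7^(7 + 1) + 5·7^5 + 5·7^4 + 5·7^3 + 5·7^2 + 5·7 + 5; = 5862841; G_5 = 5862841−1 = 5862840
step 5: 5862840 = 7^(7 + 1) + 5·7^5 + 5·7^4 + 5·7^3 + 5·7^2 + 5·7 + 4; sub 8 for 7: 8^(8 + 1) + 5·8^5 + 5·8^4 + 5·8^3 + 5·8^2 + 5·8 + 4; = 134404972; G_6 = 134404972−1 = 134404971
step 6: 134404971 = 8^(8 + 1) + 5·8^5 + 5·8^4 + 5·8^3 + 5·8^2 + 5·8 + 3; sub 9 for 8: 9^(9 + 1) + 5·9^5 + 5·9^4 + 5·9^3 + 5·9^2 + 5·9 + 3; = 3487116549; G_7 = 3487116549−1 = 3487116548
step 7: 3487116548 = 9^(9 + 1) + 5·9^5 + 5·9^4 + 5·9^3 + 5·9^2 + 5·9 + 2; sub 10 for 9: 10^(10 + 1) + 5·10^5 + 5·10^4 + 5·10^3 + 5·10^2 + 5·10 + 2; = 100000555552; G_8 = 100000555552−1 = 100000555551

14, 110, 1281, 18750, 326591, 5862840, 134404971, 3487116548, 100000555551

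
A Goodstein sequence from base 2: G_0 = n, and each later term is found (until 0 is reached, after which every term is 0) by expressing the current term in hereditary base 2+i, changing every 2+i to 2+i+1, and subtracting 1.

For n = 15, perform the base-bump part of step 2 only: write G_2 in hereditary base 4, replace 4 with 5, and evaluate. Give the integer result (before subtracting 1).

18753

base 2: 15 = 2^(2 + 1) + 2^2 + 2 + 1; at 3: 3^(3 + 1) + 3^3 + 3 + 1 = 112; next = 111
base 3: 111 = 3^(3 + 1) + 3^3 + 3; at 4: 4^(4 + 1) + 4^4 + 4 = 1284; next = 1283
base 4: 1283 = 4^(4 + 1) + 4^4 + 3; at 5: 5^(5 + 1) + 5^5 + 3 = 18753; next = 18752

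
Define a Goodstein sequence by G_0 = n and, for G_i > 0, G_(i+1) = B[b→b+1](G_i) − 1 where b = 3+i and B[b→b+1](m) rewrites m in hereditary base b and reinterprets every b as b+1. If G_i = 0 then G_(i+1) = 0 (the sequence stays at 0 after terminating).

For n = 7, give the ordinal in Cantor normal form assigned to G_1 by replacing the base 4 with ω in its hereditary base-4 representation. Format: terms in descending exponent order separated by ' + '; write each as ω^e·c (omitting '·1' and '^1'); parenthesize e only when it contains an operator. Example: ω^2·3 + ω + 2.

ω·2

[0] 7 ≡ 2·3 + 1 (base 3). Lift 4: 9. −1: 8.
[1] 8 ≡ 2·4 (base 4). Lift 5: 10. −1: 9.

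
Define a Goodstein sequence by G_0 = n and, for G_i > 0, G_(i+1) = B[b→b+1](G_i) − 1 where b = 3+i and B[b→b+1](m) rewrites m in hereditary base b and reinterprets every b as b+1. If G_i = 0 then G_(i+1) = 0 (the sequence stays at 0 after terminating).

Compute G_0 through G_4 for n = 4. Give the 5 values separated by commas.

4, 4, 4, 3, 2

(0) 4|_3 = 3 + 1 ↦ 4 + 1|_4 = 5 ⇒ 4
(1) 4|_4 = 4 ↦ 5|_5 = 5 ⇒ 4
(2) 4|_5 = 4 ↦ 4|_6 = 4 ⇒ 3
(3) 3|_6 = 3 ↦ 3|_7 = 3 ⇒ 2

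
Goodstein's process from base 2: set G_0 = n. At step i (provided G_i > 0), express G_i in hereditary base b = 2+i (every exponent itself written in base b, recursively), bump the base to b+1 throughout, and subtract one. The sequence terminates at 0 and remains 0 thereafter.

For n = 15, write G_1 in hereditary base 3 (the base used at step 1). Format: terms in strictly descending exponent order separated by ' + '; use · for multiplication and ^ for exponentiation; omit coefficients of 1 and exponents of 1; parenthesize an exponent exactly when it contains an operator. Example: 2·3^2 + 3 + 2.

3^(3 + 1) + 3^3 + 3

G_0 = 15. HB_2(15) = 2^(2 + 1) + 2^2 + 2 + 1. Bump = 112. G_1 = 111.
G_1 = 111. HB_3(111) = 3^(3 + 1) + 3^3 + 3. Bump = 1284. G_2 = 1283.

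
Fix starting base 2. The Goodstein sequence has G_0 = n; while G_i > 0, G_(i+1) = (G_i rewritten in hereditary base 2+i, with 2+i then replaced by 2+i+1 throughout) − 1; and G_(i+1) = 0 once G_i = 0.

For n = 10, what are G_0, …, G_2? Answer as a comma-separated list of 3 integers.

10, 83, 1025

G_0 = 10. HB_2(10) = 2^(2 + 1) + 2. Bump = 84. G_1 = 83.
G_1 = 83. HB_3(83) = 3^(3 + 1) + 2. Bump = 1026. G_2 = 1025.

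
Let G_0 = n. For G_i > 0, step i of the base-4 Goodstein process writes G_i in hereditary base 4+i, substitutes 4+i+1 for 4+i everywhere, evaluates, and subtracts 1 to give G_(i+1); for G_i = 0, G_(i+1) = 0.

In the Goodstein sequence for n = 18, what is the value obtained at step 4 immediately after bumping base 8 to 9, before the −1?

base 4: 18 = 4^2 + 2; at 5: 5^2 + 2 = 27; next = 26
base 5: 26 = 5^2 + 1; at 6: 6^2 + 1 = 37; next = 36
base 6: 36 = 6^2; at 7: 7^2 = 49; next = 48
base 7: 48 = 6·7 + 6; at 8: 6·8 + 6 = 54; next = 53
base 8: 53 = 6·8 + 5; at 9: 6·9 + 5 = 59; next = 58

59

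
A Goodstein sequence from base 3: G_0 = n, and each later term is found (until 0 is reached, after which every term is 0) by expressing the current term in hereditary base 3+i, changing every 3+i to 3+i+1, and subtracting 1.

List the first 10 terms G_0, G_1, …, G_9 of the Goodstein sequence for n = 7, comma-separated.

7, 8, 9, 9, 9, 9, 9, 9, 8, 7

i=0: 7 = 2·3 + 1 (b=3); 3→4: 2·4 + 1 = 9; 9−1 = 8
i=1: 8 = 2·4 (b=4); 4→5: 2·5 = 10; 10−1 = 9
i=2: 9 = 5 + 4 (b=5); 5→6: 6 + 4 = 10; 10−1 = 9
i=3: 9 = 6 + 3 (b=6); 6→7: 7 + 3 = 10; 10−1 = 9
i=4: 9 = 7 + 2 (b=7); 7→8: 8 + 2 = 10; 10−1 = 9
i=5: 9 = 8 + 1 (b=8); 8→9: 9 + 1 = 10; 10−1 = 9
i=6: 9 = 9 (b=9); 9→10: 10 = 10; 10−1 = 9
i=7: 9 = 9 (b=10); 10→11: 9 = 9; 9−1 = 8
i=8: 8 = 8 (b=11); 11→12: 8 = 8; 8−1 = 7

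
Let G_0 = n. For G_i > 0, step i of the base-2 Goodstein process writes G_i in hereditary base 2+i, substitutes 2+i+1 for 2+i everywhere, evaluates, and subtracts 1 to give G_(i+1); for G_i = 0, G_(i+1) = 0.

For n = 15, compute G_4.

(0) 15|_2 = 2^(2 + 1) + 2^2 + 2 + 1 ↦ 3^(3 + 1) + 3^3 + 3 + 1|_3 = 112 ⇒ 111
(1) 111|_3 = 3^(3 + 1) + 3^3 + 3 ↦ 4^(4 + 1) + 4^4 + 4|_4 = 1284 ⇒ 1283
(2) 1283|_4 = 4^(4 + 1) + 4^4 + 3 ↦ 5^(5 + 1) + 5^5 + 3|_5 = 18753 ⇒ 18752
(3) 18752|_5 = 5^(5 + 1) + 5^5 + 2 ↦ 6^(6 + 1) + 6^6 + 2|_6 = 326594 ⇒ 326593

326593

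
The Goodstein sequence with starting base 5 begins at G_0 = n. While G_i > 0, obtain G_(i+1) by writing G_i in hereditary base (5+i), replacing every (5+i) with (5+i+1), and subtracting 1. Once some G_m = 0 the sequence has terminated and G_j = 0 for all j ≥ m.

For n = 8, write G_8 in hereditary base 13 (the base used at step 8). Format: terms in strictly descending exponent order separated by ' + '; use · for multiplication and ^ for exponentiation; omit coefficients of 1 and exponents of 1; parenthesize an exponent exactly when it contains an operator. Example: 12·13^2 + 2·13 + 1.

4

8 —HB5→ 5 + 3 —bump→ 6 + 3 = 9 —(−1)→ 8
8 —HB6→ 6 + 2 —bump→ 7 + 2 = 9 —(−1)→ 8
8 —HB7→ 7 + 1 —bump→ 8 + 1 = 9 —(−1)→ 8
8 —HB8→ 8 —bump→ 9 = 9 —(−1)→ 8
8 —HB9→ 8 —bump→ 8 = 8 —(−1)→ 7
7 —HB10→ 7 —bump→ 7 = 7 —(−1)→ 6
6 —HB11→ 6 —bump→ 6 = 6 —(−1)→ 5
5 —HB12→ 5 —bump→ 5 = 5 —(−1)→ 4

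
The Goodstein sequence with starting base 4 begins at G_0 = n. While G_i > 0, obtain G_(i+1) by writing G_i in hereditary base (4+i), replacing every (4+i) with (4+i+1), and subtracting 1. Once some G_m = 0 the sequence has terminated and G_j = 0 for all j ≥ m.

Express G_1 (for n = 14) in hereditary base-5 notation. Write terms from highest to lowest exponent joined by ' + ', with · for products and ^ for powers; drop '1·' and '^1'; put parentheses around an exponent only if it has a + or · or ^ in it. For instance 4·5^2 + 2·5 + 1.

3·5 + 1

G_0 = 14. HB_4(14) = 3·4 + 2. Bump = 17. G_1 = 16.
G_1 = 16. HB_5(16) = 3·5 + 1. Bump = 19. G_2 = 18.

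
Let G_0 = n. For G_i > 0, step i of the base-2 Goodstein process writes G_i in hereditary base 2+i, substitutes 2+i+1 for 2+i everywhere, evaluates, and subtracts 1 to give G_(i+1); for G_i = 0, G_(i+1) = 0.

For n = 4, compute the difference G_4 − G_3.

4 —HB2→ 2^2 —bump→ 3^3 = 27 —(−1)→ 26
26 —HB3→ 2·3^2 + 2·3 + 2 —bump→ 2·4^2 + 2·4 + 2 = 42 —(−1)→ 41
41 —HB4→ 2·4^2 + 2·4 + 1 —bump→ 2·5^2 + 2·5 + 1 = 61 —(−1)→ 60
60 —HB5→ 2·5^2 + 2·5 —bump→ 2·6^2 + 2·6 = 84 —(−1)→ 83

23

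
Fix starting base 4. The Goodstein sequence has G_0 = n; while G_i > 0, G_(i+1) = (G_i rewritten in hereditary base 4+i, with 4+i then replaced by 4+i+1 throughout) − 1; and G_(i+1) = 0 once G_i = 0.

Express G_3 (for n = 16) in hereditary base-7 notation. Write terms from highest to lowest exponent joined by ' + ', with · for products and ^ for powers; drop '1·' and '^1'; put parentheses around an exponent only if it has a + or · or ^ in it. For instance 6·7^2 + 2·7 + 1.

G_0 = 16. HB_4(16) = 4^2. Bump = 25. G_1 = 24.
G_1 = 24. HB_5(24) = 4·5 + 4. Bump = 28. G_2 = 27.
G_2 = 27. HB_6(27) = 4·6 + 3. Bump = 31. G_3 = 30.
G_3 = 30. HB_7(30) = 4·7 + 2. Bump = 34. G_4 = 33.

4·7 + 2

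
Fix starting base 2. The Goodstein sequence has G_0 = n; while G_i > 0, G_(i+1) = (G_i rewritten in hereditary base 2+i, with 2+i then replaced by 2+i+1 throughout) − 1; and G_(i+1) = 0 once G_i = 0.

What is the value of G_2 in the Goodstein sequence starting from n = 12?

base 2: 12 = 2^(2 + 1) + 2^2; at 3: 3^(3 + 1) + 3^3 = 108; next = 107
base 3: 107 = 3^(3 + 1) + 2·3^2 + 2·3 + 2; at 4: 4^(4 + 1) + 2·4^2 + 2·4 + 2 = 1066; next = 1065
base 4: 1065 = 4^(4 + 1) + 2·4^2 + 2·4 + 1; at 5: 5^(5 + 1) + 2·5^2 + 2·5 + 1 = 15686; next = 15685

1065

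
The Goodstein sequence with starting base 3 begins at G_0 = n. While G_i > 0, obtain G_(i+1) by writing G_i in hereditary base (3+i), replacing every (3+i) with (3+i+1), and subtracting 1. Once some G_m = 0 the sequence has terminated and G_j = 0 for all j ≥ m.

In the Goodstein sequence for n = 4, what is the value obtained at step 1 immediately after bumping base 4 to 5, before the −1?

5

step 0: 4 = 3 + 1; sub 4 for 3: 4 + 1; = 5; G_1 = 5−1 = 4
step 1: 4 = 4; sub 5 for 4: 5; = 5; G_2 = 5−1 = 4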